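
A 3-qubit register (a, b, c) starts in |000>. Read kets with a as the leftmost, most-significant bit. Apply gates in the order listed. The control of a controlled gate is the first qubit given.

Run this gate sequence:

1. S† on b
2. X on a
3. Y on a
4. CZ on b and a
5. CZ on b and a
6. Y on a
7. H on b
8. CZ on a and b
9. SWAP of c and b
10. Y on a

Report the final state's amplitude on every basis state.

The final amplitudes are -sqrt(2)*I/2 on |000>, sqrt(2)*I/2 on |001>, and 0 on every other basis state.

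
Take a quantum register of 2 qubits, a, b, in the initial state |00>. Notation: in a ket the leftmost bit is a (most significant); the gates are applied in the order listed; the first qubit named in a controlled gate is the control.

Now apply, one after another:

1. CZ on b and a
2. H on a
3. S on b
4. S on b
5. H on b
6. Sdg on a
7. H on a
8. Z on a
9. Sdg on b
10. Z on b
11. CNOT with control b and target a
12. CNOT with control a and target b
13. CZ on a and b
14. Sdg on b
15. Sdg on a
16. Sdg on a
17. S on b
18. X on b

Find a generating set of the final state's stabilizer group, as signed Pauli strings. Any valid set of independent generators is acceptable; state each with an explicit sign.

The stabilizer group can be generated by -YI, +IX, among other valid generating sets.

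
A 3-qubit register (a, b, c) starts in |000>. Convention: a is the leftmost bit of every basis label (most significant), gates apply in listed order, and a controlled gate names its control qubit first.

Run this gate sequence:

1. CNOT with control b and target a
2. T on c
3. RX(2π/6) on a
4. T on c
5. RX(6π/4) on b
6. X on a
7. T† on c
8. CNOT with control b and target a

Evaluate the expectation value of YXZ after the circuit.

In the final state, YXZ has expectation -1/2.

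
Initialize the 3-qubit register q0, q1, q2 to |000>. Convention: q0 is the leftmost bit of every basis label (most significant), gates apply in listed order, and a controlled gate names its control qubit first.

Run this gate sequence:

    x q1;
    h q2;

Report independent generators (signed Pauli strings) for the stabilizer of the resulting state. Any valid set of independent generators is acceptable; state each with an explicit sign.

The final state is stabilized by the group generated by +IIX, +ZII, -IZI; other independent generating sets are equally valid.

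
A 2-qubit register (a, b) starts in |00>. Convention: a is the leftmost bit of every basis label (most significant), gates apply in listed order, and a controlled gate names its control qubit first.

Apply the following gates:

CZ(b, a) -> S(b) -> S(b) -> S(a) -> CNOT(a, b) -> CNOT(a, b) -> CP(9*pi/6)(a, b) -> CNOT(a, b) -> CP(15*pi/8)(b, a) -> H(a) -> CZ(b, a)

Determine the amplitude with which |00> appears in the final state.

The amplitude on |00> is sqrt(2)/2. Key observation: the block from step 5 through step 6 cancels to the identity and can be dropped.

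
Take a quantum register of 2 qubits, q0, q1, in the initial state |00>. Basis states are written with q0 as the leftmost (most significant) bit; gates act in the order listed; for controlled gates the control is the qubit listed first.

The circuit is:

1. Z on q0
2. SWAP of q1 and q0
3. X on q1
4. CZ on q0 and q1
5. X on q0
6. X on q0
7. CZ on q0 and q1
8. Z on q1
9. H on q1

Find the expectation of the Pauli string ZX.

The observable ZX averages to -1.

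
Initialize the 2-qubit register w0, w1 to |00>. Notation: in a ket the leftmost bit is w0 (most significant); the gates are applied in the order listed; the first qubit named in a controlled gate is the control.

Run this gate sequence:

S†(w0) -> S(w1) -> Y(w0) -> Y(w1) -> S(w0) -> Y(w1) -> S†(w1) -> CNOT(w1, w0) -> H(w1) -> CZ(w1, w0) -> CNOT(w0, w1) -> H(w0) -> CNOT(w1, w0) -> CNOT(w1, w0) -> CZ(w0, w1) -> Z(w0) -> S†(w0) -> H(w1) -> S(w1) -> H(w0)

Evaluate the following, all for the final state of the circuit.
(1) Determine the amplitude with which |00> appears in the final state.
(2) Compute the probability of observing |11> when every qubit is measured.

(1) |00> carries amplitude -I/2 in the final state.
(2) The probability of measuring |11> is 1/4.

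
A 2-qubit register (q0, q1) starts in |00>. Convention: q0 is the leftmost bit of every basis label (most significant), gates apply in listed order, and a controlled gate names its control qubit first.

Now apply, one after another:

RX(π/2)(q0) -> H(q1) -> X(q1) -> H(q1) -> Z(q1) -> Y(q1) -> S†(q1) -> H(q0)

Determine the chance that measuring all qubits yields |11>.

Outcome |11> occurs with probability 1/2. Key observation: the block from step 2 through step 5 cancels to the identity and can be dropped.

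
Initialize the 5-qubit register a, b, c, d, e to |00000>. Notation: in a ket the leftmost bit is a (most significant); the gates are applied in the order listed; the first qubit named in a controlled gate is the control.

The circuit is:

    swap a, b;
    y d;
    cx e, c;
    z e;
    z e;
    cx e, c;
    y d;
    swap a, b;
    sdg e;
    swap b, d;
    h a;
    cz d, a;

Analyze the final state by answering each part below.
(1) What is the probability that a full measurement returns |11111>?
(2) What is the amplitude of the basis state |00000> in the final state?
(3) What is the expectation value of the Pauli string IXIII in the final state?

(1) The probability of measuring |11111> is 0. Key observation: gates 1-8 undo each other exactly, leaving only the rest of the circuit to track.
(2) |00000> carries amplitude sqrt(2)/2 in the final state.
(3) In the final state, IXIII has expectation 0.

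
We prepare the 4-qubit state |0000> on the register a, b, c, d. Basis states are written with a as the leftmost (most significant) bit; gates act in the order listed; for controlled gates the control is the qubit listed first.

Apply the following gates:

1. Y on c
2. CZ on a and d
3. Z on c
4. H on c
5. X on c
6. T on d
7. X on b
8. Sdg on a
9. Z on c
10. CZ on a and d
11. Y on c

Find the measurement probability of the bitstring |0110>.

The probability of measuring |0110> is 1/2.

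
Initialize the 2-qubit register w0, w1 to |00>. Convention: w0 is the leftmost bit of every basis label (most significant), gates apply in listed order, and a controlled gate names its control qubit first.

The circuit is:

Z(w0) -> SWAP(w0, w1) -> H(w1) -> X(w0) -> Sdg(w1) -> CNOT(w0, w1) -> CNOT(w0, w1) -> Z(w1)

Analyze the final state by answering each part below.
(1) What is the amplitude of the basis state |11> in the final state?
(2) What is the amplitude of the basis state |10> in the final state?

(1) |11> carries amplitude sqrt(2)*I/2 in the final state. Key observation: gates 6-7 undo each other exactly, leaving only the rest of the circuit to track.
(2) |10> carries amplitude sqrt(2)/2 in the final state.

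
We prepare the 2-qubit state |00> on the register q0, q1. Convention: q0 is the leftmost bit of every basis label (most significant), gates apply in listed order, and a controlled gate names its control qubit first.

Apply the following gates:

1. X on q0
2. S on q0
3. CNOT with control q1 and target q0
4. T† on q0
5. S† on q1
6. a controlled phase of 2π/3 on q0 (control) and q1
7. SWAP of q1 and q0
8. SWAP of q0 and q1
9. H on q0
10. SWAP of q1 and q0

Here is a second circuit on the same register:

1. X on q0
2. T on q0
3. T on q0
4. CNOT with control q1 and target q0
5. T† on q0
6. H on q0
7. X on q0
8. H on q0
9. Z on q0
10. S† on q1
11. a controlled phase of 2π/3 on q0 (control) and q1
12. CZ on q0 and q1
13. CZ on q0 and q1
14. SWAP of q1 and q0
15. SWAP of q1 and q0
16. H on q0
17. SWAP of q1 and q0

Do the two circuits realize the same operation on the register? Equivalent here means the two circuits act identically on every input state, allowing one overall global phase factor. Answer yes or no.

Yes, they are equivalent — the unitaries differ by at most a global phase.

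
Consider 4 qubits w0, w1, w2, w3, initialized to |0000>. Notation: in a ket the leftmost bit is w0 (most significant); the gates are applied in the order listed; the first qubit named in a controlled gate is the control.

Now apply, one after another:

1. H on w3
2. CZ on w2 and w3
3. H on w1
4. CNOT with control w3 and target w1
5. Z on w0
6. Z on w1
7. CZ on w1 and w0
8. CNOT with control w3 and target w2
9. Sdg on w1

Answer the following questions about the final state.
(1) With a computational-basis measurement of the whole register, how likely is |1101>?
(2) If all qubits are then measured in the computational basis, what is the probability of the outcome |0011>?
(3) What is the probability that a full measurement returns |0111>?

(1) The probability of measuring |1101> is 0.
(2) A full measurement returns |0011> with probability 1/4.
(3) Outcome |0111> occurs with probability 1/4.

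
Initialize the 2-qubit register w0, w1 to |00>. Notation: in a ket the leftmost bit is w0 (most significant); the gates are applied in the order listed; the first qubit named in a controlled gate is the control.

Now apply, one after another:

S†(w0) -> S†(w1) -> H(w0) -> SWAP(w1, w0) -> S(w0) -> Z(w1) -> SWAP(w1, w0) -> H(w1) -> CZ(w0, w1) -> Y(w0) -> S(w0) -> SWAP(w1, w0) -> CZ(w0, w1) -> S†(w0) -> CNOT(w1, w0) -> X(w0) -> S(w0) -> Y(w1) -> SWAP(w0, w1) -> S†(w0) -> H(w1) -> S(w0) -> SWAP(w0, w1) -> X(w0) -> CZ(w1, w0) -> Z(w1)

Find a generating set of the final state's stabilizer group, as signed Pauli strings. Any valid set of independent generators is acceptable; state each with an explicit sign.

The stabilizer group can be generated by -XX, +ZZ, among other valid generating sets.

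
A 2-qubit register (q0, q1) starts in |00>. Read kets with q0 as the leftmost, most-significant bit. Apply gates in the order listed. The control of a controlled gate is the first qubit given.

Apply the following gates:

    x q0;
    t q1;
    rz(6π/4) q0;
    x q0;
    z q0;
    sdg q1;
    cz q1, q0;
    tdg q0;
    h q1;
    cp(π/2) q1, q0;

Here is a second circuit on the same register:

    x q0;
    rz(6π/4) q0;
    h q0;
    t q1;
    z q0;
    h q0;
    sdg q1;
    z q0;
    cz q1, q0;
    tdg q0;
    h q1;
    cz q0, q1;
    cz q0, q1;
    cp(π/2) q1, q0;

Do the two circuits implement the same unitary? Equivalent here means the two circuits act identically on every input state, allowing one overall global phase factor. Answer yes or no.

Yes, they are equivalent — the unitaries differ by at most a global phase.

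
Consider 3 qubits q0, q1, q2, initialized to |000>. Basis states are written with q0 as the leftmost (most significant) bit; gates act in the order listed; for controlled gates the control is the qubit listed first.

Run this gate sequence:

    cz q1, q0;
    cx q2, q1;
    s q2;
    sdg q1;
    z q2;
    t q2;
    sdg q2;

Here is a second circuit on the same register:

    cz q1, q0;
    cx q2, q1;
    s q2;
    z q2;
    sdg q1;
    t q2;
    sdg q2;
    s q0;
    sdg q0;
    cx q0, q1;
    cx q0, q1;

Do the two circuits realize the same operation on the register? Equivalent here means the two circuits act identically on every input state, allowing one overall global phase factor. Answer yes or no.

Yes, they are equivalent — the unitaries differ by at most a global phase.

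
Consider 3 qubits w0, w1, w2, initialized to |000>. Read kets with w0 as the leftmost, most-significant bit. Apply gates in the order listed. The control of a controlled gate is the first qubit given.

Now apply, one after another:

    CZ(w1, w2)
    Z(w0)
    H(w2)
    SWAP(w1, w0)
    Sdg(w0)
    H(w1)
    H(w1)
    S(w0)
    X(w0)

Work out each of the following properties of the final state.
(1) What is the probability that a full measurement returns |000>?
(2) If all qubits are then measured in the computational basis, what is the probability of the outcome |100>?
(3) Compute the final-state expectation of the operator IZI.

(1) The probability of measuring |000> is 0. Key observation: the block from step 5 through step 8 cancels to the identity and can be dropped.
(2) A full measurement returns |100> with probability 1/2.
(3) The observable IZI averages to 1.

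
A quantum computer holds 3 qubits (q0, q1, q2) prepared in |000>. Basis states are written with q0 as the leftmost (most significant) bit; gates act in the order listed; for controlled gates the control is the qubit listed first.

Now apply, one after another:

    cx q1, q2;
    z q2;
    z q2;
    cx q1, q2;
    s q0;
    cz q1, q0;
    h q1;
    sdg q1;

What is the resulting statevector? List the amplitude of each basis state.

The resulting statevector has amplitude sqrt(2)/2 on |000>, -sqrt(2)*I/2 on |010>, and 0 on every other basis state. Key observation: the block from step 1 through step 4 cancels to the identity and can be dropped.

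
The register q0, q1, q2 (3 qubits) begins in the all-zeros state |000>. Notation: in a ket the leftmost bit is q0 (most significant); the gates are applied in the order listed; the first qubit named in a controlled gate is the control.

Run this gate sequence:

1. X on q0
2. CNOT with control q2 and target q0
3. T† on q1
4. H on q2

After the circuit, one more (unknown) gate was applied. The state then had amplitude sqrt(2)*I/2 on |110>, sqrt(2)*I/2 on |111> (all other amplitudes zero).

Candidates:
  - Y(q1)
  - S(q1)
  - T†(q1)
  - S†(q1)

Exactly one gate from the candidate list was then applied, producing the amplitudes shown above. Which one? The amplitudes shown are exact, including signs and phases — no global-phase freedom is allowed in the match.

The unique candidate consistent with the amplitudes is Y(q1).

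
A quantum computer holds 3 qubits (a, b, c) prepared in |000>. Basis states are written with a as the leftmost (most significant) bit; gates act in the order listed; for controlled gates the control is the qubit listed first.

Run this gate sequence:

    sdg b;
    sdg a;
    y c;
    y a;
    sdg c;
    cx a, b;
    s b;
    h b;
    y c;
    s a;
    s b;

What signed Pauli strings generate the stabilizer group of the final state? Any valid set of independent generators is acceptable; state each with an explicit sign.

One valid set of independent stabilizer generators is -IYI, -ZII, +IIZ (any independent generating set of the same group is equally correct).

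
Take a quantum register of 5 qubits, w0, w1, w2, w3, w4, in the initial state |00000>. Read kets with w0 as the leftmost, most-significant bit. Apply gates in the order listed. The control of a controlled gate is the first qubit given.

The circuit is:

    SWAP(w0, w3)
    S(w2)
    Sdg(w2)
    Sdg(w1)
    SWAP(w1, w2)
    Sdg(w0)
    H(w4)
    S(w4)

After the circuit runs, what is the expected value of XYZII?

In the final state, XYZII has expectation 0. Key observation: gates 2-3 undo each other exactly, leaving only the rest of the circuit to track.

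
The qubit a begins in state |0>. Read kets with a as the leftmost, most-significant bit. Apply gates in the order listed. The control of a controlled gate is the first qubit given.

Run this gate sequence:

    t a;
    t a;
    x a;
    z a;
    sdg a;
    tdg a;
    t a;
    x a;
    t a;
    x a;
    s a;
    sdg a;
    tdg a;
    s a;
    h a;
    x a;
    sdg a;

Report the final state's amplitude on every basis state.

After the circuit, the state carries amplitude -sqrt(2)*exp(3*I*pi/4)/2 on |0>, sqrt(2)*exp(I*pi/4)/2 on |1>.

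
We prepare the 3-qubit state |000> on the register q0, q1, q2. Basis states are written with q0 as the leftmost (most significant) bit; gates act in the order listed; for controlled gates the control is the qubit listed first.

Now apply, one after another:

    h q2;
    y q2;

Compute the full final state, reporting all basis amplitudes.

The resulting statevector has amplitude -sqrt(2)*I/2 on |000>, sqrt(2)*I/2 on |001>, and 0 on every other basis state.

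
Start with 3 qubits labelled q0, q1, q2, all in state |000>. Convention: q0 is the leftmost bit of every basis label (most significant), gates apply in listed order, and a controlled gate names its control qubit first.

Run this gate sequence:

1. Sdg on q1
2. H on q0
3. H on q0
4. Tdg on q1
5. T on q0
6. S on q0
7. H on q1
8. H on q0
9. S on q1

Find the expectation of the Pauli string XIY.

The expectation value of XIY is 0.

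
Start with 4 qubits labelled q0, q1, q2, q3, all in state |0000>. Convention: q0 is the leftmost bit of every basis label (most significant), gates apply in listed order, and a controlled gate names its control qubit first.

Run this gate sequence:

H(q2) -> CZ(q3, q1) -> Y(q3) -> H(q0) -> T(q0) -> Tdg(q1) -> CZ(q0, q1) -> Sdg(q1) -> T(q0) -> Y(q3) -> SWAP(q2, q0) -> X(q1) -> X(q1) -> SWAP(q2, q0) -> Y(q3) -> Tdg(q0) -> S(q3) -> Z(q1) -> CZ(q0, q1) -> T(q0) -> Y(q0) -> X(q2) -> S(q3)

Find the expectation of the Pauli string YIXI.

The observable YIXI averages to 1. Key observation: gates 9-16 undo each other exactly, leaving only the rest of the circuit to track.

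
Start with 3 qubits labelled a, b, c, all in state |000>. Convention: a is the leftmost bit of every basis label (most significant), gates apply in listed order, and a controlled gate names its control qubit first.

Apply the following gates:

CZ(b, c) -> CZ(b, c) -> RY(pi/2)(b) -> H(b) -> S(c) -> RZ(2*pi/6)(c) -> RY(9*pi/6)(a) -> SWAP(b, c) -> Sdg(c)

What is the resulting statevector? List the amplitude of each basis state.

The resulting statevector has amplitude sqrt(2)*exp(5*I*pi/6)/2 on |000>, -sqrt(2)*exp(5*I*pi/6)/2 on |100>, and 0 on every other basis state. Key observation: the block from step 1 through step 2 cancels to the identity and can be dropped.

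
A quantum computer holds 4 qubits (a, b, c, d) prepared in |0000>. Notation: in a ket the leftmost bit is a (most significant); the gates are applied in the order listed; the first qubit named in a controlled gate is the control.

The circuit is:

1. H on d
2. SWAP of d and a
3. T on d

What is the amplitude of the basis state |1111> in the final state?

The amplitude on |1111> is 0.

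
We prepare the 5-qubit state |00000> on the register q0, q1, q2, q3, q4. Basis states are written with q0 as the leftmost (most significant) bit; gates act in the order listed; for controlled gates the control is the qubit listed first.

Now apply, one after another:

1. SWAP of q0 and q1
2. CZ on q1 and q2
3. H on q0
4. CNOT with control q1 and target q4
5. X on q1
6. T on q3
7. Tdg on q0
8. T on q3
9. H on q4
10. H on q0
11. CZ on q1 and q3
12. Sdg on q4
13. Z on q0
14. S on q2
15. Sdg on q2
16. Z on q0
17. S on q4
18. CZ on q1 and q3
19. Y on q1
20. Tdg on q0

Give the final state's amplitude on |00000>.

The final state's coefficient on |00000> equals sqrt(2)*(-I - exp(I*pi/4))/4. Key observation: steps 11-18 multiply out to the identity, so the circuit reduces to the remaining gates.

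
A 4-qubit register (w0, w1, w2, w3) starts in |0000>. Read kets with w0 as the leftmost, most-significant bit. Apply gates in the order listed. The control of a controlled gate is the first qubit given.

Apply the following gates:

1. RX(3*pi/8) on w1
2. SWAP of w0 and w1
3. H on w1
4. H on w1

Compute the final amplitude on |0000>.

|0000> carries amplitude cos(3*pi/16) in the final state.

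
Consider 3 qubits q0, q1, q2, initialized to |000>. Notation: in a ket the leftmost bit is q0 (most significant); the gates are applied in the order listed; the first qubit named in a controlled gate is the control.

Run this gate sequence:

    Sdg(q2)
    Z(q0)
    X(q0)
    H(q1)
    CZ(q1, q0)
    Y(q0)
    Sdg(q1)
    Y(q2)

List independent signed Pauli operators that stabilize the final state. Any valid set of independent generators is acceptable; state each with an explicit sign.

One valid set of independent stabilizer generators is +IYI, +ZII, -IIZ (any independent generating set of the same group is equally correct).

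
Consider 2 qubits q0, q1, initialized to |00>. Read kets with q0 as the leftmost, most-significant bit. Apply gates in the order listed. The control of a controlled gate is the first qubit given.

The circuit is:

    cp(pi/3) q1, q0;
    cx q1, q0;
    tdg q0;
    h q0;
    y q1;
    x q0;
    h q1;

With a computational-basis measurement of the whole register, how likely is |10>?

A full measurement returns |10> with probability 1/4.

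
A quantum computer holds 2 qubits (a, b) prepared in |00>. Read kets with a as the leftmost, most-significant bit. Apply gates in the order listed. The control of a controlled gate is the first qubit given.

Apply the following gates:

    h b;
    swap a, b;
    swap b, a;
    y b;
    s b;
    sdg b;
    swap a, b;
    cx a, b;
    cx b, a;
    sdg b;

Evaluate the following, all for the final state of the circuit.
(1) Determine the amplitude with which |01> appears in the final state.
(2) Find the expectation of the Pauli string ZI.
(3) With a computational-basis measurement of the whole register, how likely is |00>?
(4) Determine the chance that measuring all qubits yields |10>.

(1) |01> carries amplitude sqrt(2)/2 in the final state. Key observation: the block from step 5 through step 6 cancels to the identity and can be dropped.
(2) In the final state, ZI has expectation 1.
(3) Outcome |00> occurs with probability 1/2.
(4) The probability of measuring |10> is 0.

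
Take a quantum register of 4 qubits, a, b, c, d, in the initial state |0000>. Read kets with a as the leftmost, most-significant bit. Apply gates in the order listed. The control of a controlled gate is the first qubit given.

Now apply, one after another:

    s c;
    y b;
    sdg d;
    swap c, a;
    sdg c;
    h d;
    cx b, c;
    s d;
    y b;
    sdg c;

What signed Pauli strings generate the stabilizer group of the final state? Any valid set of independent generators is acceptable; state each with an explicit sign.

One valid set of independent stabilizer generators is +IIIY, +ZIII, +IZII, -IIZI (any independent generating set of the same group is equally correct).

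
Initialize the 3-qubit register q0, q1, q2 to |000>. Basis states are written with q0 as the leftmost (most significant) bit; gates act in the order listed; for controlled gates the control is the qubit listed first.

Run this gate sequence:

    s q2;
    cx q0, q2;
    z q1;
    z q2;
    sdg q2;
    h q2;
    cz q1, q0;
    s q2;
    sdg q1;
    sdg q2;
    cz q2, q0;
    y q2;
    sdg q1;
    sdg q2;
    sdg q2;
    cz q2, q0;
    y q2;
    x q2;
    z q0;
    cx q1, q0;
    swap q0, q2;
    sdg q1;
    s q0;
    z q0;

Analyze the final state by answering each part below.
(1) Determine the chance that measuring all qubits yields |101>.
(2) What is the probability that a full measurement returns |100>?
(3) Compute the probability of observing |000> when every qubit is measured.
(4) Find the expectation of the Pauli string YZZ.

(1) Outcome |101> occurs with probability 0.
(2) The probability of measuring |100> is 1/2.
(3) Outcome |000> occurs with probability 1/2.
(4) In the final state, YZZ has expectation 1.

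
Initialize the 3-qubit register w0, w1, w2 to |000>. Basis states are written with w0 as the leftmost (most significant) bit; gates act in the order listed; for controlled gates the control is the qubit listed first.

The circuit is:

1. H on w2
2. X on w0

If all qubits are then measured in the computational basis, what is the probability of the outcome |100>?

A full measurement returns |100> with probability 1/2.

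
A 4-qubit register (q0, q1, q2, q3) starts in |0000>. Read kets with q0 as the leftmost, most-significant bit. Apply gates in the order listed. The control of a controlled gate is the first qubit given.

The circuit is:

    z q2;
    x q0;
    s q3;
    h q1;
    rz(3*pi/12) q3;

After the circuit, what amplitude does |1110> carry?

The final state's coefficient on |1110> equals 0.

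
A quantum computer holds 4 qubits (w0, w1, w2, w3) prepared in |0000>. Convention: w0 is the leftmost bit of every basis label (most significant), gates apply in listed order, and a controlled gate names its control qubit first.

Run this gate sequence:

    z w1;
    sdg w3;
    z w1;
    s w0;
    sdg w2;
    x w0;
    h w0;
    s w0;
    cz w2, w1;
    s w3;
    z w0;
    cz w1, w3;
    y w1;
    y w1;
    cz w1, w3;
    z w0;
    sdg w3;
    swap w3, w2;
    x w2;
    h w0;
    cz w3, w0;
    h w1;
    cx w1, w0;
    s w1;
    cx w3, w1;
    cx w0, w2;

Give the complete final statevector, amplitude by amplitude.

The resulting statevector has amplitude sqrt(2)*(1 - I)/4 on |0010>, sqrt(2)*(-1 + I)/4 on |0110>, sqrt(2)*(1 + I)/4 on |1000>, sqrt(2)*(1 + I)/4 on |1100>, and 0 on every other basis state. Key observation: steps 10-17 multiply out to the identity, so the circuit reduces to the remaining gates.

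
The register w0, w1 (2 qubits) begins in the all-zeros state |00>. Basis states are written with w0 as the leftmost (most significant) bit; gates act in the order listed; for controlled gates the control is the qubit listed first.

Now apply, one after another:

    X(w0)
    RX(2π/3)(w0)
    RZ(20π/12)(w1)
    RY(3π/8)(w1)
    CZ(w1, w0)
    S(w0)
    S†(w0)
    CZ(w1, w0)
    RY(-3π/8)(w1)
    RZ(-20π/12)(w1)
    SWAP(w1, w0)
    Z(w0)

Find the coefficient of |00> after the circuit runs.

The amplitude on |00> is -sqrt(3)*I/2.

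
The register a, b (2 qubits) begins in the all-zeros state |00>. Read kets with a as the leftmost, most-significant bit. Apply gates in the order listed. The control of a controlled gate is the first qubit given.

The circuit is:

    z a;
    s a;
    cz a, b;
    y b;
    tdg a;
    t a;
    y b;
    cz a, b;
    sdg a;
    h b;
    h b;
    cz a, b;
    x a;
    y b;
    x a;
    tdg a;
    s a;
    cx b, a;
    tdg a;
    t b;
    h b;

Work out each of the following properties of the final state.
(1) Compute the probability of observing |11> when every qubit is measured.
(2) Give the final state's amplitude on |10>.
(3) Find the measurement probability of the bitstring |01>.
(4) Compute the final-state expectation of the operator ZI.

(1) The probability of measuring |11> is 1/2.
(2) The final state's coefficient on |10> equals sqrt(2)*I/2.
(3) The probability of measuring |01> is 0.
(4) In the final state, ZI has expectation -1.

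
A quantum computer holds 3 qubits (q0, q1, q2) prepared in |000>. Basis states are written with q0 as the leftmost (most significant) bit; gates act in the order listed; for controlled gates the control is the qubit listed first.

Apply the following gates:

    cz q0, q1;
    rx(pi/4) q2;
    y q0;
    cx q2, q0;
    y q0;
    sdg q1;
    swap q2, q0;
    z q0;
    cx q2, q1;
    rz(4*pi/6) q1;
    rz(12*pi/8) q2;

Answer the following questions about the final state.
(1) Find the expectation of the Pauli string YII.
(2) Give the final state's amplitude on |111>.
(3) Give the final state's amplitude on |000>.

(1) In the final state, YII has expectation 0.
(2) The final state's coefficient on |111> equals sqrt(2 - sqrt(2))*exp(7*I*pi/12)/2.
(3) The final state's coefficient on |000> equals sqrt(sqrt(2) + 2)*exp(11*I*pi/12)/2.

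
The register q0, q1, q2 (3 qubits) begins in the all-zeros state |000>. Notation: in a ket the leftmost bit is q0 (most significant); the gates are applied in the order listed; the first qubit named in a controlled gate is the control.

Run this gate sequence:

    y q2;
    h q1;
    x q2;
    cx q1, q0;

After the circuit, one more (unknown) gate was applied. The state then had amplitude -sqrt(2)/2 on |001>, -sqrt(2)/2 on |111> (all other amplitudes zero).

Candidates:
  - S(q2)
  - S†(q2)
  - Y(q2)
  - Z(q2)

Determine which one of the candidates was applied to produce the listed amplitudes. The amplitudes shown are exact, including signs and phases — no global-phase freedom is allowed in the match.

It was Y(q2) that produced the state shown.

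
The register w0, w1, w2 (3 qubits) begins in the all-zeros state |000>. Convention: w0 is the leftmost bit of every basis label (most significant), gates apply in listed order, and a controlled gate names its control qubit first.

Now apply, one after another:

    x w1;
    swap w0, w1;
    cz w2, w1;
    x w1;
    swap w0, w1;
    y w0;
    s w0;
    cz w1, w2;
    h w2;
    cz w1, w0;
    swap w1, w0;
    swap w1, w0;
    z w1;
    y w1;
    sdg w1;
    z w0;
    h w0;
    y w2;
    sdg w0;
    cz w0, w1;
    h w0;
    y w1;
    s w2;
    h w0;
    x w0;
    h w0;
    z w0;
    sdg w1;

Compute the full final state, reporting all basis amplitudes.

After the circuit, the state carries amplitude 0 on |000>, 0 on |001>, sqrt(2)*(-1 - I)/4 on |010>, sqrt(2)*(-1 + I)/4 on |011>, 0 on |100>, 0 on |101>, sqrt(2)*(1 - I)/4 on |110>, sqrt(2)*(-1 - I)/4 on |111>. Key observation: the block from step 24 through step 27 cancels to the identity and can be dropped.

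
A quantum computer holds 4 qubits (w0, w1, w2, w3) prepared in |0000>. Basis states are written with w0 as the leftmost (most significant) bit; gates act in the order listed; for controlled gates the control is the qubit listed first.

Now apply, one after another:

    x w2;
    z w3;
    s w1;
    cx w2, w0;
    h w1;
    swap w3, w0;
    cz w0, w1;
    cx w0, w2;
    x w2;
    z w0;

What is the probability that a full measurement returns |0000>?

A full measurement returns |0000> with probability 0.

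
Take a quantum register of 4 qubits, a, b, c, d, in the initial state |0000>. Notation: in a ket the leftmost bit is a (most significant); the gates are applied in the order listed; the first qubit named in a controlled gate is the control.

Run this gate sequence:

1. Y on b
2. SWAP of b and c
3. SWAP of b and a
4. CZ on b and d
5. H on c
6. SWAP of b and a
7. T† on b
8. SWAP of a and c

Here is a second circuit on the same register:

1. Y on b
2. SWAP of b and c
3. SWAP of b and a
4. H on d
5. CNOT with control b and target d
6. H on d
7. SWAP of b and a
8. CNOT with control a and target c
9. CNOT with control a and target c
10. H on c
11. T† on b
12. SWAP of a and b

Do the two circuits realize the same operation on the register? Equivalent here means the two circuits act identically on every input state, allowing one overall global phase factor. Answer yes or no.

No: there is an input state on which the two circuits produce genuinely different outputs (not merely differing by a phase).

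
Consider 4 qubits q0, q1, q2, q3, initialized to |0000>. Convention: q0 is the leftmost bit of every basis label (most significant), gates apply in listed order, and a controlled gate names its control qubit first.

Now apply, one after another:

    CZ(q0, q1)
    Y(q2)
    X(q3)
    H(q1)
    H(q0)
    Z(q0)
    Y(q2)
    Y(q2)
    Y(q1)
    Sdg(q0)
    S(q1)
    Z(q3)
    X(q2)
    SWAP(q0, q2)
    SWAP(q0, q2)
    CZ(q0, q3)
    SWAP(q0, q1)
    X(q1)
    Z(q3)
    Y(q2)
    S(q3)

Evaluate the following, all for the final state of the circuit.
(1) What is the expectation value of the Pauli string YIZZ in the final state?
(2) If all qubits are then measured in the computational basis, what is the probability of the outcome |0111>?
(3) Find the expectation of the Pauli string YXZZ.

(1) In the final state, YIZZ has expectation -1.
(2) Outcome |0111> occurs with probability 1/4.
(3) In the final state, YXZZ has expectation 0.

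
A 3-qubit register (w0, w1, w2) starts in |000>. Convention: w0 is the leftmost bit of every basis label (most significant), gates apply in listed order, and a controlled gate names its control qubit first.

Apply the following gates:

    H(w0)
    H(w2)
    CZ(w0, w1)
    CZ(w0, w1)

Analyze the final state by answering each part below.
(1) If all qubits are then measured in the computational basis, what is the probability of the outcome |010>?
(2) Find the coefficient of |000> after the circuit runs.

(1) Outcome |010> occurs with probability 0. Key observation: gates 3-4 undo each other exactly, leaving only the rest of the circuit to track.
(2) The amplitude on |000> is 1/2.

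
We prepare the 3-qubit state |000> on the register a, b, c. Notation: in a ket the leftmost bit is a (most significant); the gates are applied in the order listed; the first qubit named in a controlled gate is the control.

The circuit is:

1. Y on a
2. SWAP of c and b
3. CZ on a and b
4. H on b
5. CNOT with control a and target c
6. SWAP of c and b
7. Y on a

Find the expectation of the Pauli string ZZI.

The expectation value of ZZI is -1.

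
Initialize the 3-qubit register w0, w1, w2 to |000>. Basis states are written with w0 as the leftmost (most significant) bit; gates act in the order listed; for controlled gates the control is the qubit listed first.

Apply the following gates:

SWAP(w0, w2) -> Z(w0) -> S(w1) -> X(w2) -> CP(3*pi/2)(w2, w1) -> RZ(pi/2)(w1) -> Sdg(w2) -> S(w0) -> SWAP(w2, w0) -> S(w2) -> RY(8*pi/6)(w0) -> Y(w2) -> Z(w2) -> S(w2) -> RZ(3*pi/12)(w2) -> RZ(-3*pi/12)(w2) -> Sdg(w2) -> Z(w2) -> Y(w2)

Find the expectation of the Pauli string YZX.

In the final state, YZX has expectation 0. Key observation: steps 12-19 multiply out to the identity, so the circuit reduces to the remaining gates.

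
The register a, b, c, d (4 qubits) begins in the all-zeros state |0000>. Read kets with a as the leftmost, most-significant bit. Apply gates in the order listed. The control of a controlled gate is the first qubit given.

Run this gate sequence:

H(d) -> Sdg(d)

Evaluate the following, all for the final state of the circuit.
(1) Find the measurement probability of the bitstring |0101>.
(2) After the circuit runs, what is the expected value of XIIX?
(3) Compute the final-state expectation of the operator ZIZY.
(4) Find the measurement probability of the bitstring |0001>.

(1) The probability of measuring |0101> is 0.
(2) The expectation value of XIIX is 0.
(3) The expectation value of ZIZY is -1.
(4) A full measurement returns |0001> with probability 1/2.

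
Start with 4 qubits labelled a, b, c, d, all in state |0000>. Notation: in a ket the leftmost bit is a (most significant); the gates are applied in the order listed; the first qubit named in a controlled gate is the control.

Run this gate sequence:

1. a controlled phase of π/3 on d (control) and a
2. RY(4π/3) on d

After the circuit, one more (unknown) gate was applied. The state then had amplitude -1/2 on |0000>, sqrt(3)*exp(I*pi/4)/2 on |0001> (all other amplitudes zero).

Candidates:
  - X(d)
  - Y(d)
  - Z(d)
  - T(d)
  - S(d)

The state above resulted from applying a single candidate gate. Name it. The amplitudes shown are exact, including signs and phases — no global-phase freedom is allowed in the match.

The applied gate was T(d).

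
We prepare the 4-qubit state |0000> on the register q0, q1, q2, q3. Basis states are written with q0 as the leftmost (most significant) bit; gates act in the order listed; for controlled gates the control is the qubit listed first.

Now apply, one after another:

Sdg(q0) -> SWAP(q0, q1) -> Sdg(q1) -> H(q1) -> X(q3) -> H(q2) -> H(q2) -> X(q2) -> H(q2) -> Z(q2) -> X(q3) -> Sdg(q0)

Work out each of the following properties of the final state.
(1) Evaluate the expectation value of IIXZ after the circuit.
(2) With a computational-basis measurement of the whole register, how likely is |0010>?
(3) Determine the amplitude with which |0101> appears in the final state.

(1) The observable IIXZ averages to 1. Key observation: the block from step 7 through step 10 cancels to the identity and can be dropped.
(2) Outcome |0010> occurs with probability 1/4.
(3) The amplitude on |0101> is 0.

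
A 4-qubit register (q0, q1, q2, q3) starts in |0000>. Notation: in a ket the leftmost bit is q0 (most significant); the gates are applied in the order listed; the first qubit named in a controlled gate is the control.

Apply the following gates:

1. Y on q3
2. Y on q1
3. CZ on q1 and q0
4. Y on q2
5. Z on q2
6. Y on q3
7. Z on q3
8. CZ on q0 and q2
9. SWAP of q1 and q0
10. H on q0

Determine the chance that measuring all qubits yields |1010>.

A full measurement returns |1010> with probability 1/2.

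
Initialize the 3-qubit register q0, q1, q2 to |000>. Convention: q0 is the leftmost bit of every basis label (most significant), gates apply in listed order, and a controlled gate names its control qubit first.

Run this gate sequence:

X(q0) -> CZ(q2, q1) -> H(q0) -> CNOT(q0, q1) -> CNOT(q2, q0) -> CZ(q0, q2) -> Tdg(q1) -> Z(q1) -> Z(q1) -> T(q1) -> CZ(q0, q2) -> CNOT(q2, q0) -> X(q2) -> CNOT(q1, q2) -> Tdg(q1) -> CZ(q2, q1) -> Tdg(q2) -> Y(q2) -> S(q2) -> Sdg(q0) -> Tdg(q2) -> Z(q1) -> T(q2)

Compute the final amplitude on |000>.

The amplitude on |000> is -sqrt(2)*exp(I*pi/4)/2. Key observation: steps 5-12 multiply out to the identity, so the circuit reduces to the remaining gates.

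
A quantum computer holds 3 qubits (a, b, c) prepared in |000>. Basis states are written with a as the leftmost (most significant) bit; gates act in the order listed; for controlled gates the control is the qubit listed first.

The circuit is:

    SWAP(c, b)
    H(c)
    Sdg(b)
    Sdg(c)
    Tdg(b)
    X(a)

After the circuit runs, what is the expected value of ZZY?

The expectation value of ZZY is 1.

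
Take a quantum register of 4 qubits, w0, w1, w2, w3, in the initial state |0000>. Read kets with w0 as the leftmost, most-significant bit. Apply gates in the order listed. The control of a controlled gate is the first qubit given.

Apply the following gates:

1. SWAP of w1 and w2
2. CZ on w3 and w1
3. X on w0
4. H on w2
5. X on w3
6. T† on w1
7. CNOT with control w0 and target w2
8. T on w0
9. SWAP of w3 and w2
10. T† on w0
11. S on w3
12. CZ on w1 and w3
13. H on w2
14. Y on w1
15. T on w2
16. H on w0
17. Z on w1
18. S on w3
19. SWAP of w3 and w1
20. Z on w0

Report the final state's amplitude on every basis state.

After the circuit, the state carries amplitude 0 on |0000>, -sqrt(2)*I/4 on |0001>, 0 on |0010>, sqrt(2)*exp(3*I*pi/4)/4 on |0011>, 0 on |0100>, sqrt(2)*I/4 on |0101>, 0 on |0110>, -sqrt(2)*exp(3*I*pi/4)/4 on |0111>, 0 on |1000>, -sqrt(2)*I/4 on |1001>, 0 on |1010>, sqrt(2)*exp(3*I*pi/4)/4 on |1011>, 0 on |1100>, sqrt(2)*I/4 on |1101>, 0 on |1110>, -sqrt(2)*exp(3*I*pi/4)/4 on |1111>.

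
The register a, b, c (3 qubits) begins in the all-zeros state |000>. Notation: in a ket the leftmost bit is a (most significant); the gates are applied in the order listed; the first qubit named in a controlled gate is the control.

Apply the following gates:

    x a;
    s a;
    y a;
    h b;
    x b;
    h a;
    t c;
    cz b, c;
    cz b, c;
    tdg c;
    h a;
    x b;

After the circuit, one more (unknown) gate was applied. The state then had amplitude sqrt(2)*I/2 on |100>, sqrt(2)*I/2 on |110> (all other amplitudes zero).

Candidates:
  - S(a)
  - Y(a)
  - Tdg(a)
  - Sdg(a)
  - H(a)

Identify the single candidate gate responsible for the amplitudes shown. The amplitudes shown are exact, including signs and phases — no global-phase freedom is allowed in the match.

It was Y(a) that produced the state shown. Key observation: steps 5-12 multiply out to the identity, so the circuit reduces to the remaining gates.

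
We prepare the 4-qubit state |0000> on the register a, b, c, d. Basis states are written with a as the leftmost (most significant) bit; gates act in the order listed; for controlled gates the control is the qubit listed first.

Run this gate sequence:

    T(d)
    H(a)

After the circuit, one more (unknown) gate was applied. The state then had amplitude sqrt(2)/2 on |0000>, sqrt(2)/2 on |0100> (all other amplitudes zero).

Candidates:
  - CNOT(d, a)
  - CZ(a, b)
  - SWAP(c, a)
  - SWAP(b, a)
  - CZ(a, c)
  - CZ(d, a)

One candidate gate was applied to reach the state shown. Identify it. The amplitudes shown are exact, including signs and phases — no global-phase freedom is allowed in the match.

The applied gate was SWAP(b, a).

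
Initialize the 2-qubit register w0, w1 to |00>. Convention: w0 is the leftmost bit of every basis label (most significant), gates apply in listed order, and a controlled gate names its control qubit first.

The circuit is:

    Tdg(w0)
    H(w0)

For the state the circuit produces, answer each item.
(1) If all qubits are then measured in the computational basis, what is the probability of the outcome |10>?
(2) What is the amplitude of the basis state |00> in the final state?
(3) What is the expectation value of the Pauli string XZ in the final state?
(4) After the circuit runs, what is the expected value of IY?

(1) A full measurement returns |10> with probability 1/2.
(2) |00> carries amplitude sqrt(2)/2 in the final state.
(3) In the final state, XZ has expectation 1.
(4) The expectation value of IY is 0.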